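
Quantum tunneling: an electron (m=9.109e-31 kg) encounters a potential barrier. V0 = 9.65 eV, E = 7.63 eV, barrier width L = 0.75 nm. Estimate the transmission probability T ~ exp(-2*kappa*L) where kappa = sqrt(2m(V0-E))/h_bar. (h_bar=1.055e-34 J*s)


V0 - E = 2.02 eV = 3.2360e-19 J
kappa = sqrt(2 * m * (V0-E)) / h_bar
= sqrt(2 * 9.109e-31 * 3.2360e-19) / 1.055e-34
= 7.2779e+09 /m
2*kappa*L = 2 * 7.2779e+09 * 0.75e-9
= 10.9168
T = exp(-10.9168) = 1.815039e-05

1.815039e-05


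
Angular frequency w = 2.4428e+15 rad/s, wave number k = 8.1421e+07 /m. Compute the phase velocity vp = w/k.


vp = w / k
= 2.4428e+15 / 8.1421e+07
= 3.0002e+07 m/s

3.0002e+07


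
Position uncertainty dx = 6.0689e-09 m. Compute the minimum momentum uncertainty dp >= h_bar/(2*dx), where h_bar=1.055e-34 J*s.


dp = h_bar / (2 * dx)
= 1.055e-34 / (2 * 6.0689e-09)
= 1.055e-34 / 1.2138e-08
= 8.6919e-27 kg*m/s

8.6919e-27


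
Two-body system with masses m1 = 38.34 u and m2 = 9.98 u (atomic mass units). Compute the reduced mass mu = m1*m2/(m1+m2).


mu = m1 * m2 / (m1 + m2)
= 38.34 * 9.98 / (38.34 + 9.98)
= 382.6332 / 48.32
= 7.9187 u

7.9187


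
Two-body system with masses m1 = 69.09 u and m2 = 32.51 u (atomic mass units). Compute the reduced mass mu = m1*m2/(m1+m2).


mu = m1 * m2 / (m1 + m2)
= 69.09 * 32.51 / (69.09 + 32.51)
= 2246.1159 / 101.6
= 22.1074 u

22.1074


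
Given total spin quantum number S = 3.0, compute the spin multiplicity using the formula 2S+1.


Spin multiplicity = 2S + 1
= 2 * 3.0 + 1
= 6.0 + 1
= 7

7


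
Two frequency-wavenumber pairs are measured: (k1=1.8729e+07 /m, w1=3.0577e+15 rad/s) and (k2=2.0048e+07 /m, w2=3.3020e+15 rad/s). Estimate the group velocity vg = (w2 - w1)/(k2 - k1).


vg = (w2 - w1) / (k2 - k1)
= (3.3020e+15 - 3.0577e+15) / (2.0048e+07 - 1.8729e+07)
= 2.4430e+14 / 1.3190e+06
= 1.8522e+08 m/s

1.8522e+08


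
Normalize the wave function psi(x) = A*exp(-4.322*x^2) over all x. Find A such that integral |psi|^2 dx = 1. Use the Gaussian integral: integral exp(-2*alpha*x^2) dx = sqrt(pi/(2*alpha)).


integral |psi|^2 dx = A^2 * sqrt(pi/(2*alpha)) = 1
A^2 = sqrt(2*alpha/pi)
= sqrt(2 * 4.322 / pi)
= 1.658756
A = sqrt(1.658756)
= 1.2879

1.2879


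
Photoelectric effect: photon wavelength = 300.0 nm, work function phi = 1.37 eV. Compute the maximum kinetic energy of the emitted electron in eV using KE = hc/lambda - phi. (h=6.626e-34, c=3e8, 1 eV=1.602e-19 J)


E_photon = hc / lambda
= (6.626e-34)(3e8) / (300.0e-9)
= 6.6260e-19 J
= 4.1361 eV
KE = E_photon - phi
= 4.1361 - 1.37
= 2.7661 eV

2.7661


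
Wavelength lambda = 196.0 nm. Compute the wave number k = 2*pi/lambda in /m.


k = 2 * pi / lambda
= 6.2832 / (196.0e-9)
= 6.2832 / 1.9600e-07
= 3.2057e+07 /m

3.2057e+07


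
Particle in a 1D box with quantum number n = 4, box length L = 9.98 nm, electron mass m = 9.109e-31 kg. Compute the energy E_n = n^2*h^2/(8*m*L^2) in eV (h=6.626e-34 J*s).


E = n^2 * h^2 / (8 * m * L^2)
= 4^2 * (6.626e-34)^2 / (8 * 9.109e-31 * (9.98e-9)^2)
= 16 * 4.3904e-67 / (8 * 9.109e-31 * 9.9600e-17)
= 9.6783e-21 J
= 0.0604 eV

0.0604


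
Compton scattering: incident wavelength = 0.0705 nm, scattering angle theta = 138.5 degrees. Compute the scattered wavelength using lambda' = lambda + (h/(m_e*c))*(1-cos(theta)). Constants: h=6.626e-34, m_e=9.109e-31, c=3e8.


Compton wavelength: h/(m_e*c) = 2.4247e-12 m
d_lambda = 2.4247e-12 * (1 - cos(138.5 deg))
= 2.4247e-12 * 1.748956
= 4.2407e-12 m = 0.004241 nm
lambda' = 0.0705 + 0.004241
= 0.074741 nm

0.074741


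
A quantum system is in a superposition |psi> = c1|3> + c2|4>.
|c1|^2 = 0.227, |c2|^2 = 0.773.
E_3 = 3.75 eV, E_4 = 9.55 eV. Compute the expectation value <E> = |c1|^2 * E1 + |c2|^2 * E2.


<E> = |c1|^2 * E1 + |c2|^2 * E2
= 0.227 * 3.75 + 0.773 * 9.55
= 0.8513 + 7.3822
= 8.2334 eV

8.2334


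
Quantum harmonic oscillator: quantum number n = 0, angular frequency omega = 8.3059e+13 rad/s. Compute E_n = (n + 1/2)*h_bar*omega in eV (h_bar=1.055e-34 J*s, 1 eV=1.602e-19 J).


E = (n + 1/2) * h_bar * omega
= (0 + 0.5) * 1.055e-34 * 8.3059e+13
= 0.5 * 8.7627e-21
= 4.3814e-21 J
= 0.0273 eV

0.0273


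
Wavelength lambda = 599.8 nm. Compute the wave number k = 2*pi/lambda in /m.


k = 2 * pi / lambda
= 6.2832 / (599.8e-9)
= 6.2832 / 5.9980e-07
= 1.0475e+07 /m

1.0475e+07


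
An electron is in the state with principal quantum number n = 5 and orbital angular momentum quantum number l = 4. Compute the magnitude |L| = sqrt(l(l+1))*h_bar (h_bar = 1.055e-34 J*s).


L = sqrt(l*(l+1)) * h_bar
= sqrt(4 * 5) * 1.055e-34
= sqrt(20) * 1.055e-34
= 4.4721 * 1.055e-34
= 4.7181e-34 J*s

4.7181e-34


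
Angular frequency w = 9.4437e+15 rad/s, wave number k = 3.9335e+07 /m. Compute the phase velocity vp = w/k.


vp = w / k
= 9.4437e+15 / 3.9335e+07
= 2.4008e+08 m/s

2.4008e+08


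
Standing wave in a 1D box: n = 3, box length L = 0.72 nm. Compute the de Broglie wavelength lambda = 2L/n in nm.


lambda = 2L / n
= 2 * 0.72 / 3
= 1.44 / 3
= 0.48 nm

0.48


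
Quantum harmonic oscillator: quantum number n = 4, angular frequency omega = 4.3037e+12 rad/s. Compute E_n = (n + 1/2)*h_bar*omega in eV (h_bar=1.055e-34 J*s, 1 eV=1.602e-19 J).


E = (n + 1/2) * h_bar * omega
= (4 + 0.5) * 1.055e-34 * 4.3037e+12
= 4.5 * 4.5404e-22
= 2.0432e-21 J
= 0.0128 eV

0.0128


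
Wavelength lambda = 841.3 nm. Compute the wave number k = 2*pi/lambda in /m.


k = 2 * pi / lambda
= 6.2832 / (841.3e-9)
= 6.2832 / 8.4130e-07
= 7.4684e+06 /m

7.4684e+06


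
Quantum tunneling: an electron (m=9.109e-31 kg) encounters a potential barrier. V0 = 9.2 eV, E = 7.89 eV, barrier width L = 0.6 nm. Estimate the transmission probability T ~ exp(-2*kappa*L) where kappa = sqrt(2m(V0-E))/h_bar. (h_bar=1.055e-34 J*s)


V0 - E = 1.31 eV = 2.0986e-19 J
kappa = sqrt(2 * m * (V0-E)) / h_bar
= sqrt(2 * 9.109e-31 * 2.0986e-19) / 1.055e-34
= 5.8609e+09 /m
2*kappa*L = 2 * 5.8609e+09 * 0.6e-9
= 7.0331
T = exp(-7.0331) = 8.822035e-04

8.822035e-04


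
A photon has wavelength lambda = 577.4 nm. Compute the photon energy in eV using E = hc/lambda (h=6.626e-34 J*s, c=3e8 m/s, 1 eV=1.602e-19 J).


E = hc / lambda
= (6.626e-34)(3e8) / (577.4e-9)
= 1.9878e-25 / 5.7740e-07
= 3.4427e-19 J
Converting to eV: 3.4427e-19 / 1.602e-19
= 2.149 eV

2.149


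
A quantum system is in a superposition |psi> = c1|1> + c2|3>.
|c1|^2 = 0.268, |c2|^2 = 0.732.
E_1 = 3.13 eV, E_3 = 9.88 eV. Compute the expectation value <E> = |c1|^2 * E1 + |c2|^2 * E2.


<E> = |c1|^2 * E1 + |c2|^2 * E2
= 0.268 * 3.13 + 0.732 * 9.88
= 0.8388 + 7.2322
= 8.071 eV

8.071


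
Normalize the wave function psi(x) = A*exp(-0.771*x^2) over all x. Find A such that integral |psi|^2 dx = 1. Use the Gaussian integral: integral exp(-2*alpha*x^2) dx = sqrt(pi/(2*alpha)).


integral |psi|^2 dx = A^2 * sqrt(pi/(2*alpha)) = 1
A^2 = sqrt(2*alpha/pi)
= sqrt(2 * 0.771 / pi)
= 0.700595
A = sqrt(0.700595)
= 0.837

0.837


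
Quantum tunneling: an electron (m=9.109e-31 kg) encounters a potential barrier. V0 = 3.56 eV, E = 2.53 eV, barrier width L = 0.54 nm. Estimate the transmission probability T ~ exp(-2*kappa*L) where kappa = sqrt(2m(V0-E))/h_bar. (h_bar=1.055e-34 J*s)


V0 - E = 1.03 eV = 1.6501e-19 J
kappa = sqrt(2 * m * (V0-E)) / h_bar
= sqrt(2 * 9.109e-31 * 1.6501e-19) / 1.055e-34
= 5.1969e+09 /m
2*kappa*L = 2 * 5.1969e+09 * 0.54e-9
= 5.6127
T = exp(-5.6127) = 3.651213e-03

3.651213e-03


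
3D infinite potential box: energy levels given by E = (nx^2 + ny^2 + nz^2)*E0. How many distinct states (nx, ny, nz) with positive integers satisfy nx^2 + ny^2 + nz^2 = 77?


Enumerate all (nx, ny, nz) with nx^2 + ny^2 + nz^2 = 77:
(2,3,8)
(2,8,3)
(3,2,8)
(3,8,2)
(4,5,6)
(4,6,5)
(5,4,6)
(5,6,4)
(6,4,5)
(6,5,4)
(8,2,3)
(8,3,2)
Total degeneracy = 12

12


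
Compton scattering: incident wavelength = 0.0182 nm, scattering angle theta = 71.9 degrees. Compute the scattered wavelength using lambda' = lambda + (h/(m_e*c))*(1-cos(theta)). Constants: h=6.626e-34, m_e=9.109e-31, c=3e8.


Compton wavelength: h/(m_e*c) = 2.4247e-12 m
d_lambda = 2.4247e-12 * (1 - cos(71.9 deg))
= 2.4247e-12 * 0.689324
= 1.6714e-12 m = 0.001671 nm
lambda' = 0.0182 + 0.001671
= 0.019871 nm

0.019871


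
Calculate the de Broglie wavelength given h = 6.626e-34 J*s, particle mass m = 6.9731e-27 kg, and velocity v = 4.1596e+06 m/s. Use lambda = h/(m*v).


lambda = h / (m * v)
= 6.626e-34 / (6.9731e-27 * 4.1596e+06)
= 6.626e-34 / 2.9005e-20
= 2.2844e-14 m

2.2844e-14


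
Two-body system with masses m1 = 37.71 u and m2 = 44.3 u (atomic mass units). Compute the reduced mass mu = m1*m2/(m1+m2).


mu = m1 * m2 / (m1 + m2)
= 37.71 * 44.3 / (37.71 + 44.3)
= 1670.553 / 82.01
= 20.3701 u

20.3701


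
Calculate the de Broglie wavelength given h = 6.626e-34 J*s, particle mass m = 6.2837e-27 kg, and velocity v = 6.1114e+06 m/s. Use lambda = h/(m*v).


lambda = h / (m * v)
= 6.626e-34 / (6.2837e-27 * 6.1114e+06)
= 6.626e-34 / 3.8402e-20
= 1.7254e-14 m

1.7254e-14


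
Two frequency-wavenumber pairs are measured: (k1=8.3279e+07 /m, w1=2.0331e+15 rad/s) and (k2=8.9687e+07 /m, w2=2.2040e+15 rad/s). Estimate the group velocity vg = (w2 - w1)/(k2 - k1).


vg = (w2 - w1) / (k2 - k1)
= (2.2040e+15 - 2.0331e+15) / (8.9687e+07 - 8.3279e+07)
= 1.7090e+14 / 6.4080e+06
= 2.6670e+07 m/s

2.6670e+07


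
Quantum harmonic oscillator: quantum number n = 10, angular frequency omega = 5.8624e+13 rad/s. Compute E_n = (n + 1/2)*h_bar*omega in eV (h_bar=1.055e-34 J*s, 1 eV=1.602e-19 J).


E = (n + 1/2) * h_bar * omega
= (10 + 0.5) * 1.055e-34 * 5.8624e+13
= 10.5 * 6.1848e-21
= 6.4941e-20 J
= 0.4054 eV

0.4054


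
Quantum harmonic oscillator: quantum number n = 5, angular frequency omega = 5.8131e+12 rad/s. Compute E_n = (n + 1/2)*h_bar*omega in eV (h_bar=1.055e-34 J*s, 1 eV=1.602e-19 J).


E = (n + 1/2) * h_bar * omega
= (5 + 0.5) * 1.055e-34 * 5.8131e+12
= 5.5 * 6.1328e-22
= 3.3731e-21 J
= 0.0211 eV

0.0211


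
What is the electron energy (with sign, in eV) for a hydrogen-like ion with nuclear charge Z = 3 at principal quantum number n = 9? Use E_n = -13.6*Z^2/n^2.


E_n = -13.6 * Z^2 / n^2
= -13.6 * 3^2 / 9^2
= -13.6 * 9 / 81
= -1.5111 eV

-1.5111


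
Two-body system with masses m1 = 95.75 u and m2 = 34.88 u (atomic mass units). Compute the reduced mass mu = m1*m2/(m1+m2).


mu = m1 * m2 / (m1 + m2)
= 95.75 * 34.88 / (95.75 + 34.88)
= 3339.76 / 130.63
= 25.5666 u

25.5666


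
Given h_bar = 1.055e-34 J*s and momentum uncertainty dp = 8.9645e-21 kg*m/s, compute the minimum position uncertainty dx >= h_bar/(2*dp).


dx = h_bar / (2 * dp)
= 1.055e-34 / (2 * 8.9645e-21)
= 1.055e-34 / 1.7929e-20
= 5.8843e-15 m

5.8843e-15


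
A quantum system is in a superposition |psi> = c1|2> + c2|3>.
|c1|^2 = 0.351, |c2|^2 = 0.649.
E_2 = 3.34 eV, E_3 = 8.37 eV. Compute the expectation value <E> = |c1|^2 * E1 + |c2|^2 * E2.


<E> = |c1|^2 * E1 + |c2|^2 * E2
= 0.351 * 3.34 + 0.649 * 8.37
= 1.1723 + 5.4321
= 6.6045 eV

6.6045


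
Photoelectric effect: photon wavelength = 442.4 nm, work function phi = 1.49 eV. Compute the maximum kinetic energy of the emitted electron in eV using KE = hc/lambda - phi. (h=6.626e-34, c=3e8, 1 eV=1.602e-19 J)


E_photon = hc / lambda
= (6.626e-34)(3e8) / (442.4e-9)
= 4.4932e-19 J
= 2.8048 eV
KE = E_photon - phi
= 2.8048 - 1.49
= 1.3148 eV

1.3148


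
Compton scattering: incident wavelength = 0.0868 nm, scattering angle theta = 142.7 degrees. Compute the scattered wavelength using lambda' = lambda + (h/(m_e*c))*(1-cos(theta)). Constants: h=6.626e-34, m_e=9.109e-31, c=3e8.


Compton wavelength: h/(m_e*c) = 2.4247e-12 m
d_lambda = 2.4247e-12 * (1 - cos(142.7 deg))
= 2.4247e-12 * 1.795473
= 4.3535e-12 m = 0.004353 nm
lambda' = 0.0868 + 0.004353
= 0.091153 nm

0.091153


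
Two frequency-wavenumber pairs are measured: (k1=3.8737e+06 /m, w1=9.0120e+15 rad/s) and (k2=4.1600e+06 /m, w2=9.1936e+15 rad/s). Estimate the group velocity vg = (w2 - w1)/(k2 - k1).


vg = (w2 - w1) / (k2 - k1)
= (9.1936e+15 - 9.0120e+15) / (4.1600e+06 - 3.8737e+06)
= 1.8160e+14 / 2.8630e+05
= 6.3430e+08 m/s

6.3430e+08


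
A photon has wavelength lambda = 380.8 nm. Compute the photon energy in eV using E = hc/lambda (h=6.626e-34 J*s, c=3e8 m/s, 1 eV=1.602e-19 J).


E = hc / lambda
= (6.626e-34)(3e8) / (380.8e-9)
= 1.9878e-25 / 3.8080e-07
= 5.2201e-19 J
Converting to eV: 5.2201e-19 / 1.602e-19
= 3.2585 eV

3.2585


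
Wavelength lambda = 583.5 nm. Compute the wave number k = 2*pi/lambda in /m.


k = 2 * pi / lambda
= 6.2832 / (583.5e-9)
= 6.2832 / 5.8350e-07
= 1.0768e+07 /m

1.0768e+07


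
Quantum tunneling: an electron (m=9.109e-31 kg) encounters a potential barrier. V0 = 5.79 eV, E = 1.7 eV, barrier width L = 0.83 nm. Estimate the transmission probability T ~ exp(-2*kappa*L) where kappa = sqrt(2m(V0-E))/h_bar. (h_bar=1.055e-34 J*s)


V0 - E = 4.09 eV = 6.5522e-19 J
kappa = sqrt(2 * m * (V0-E)) / h_bar
= sqrt(2 * 9.109e-31 * 6.5522e-19) / 1.055e-34
= 1.0356e+10 /m
2*kappa*L = 2 * 1.0356e+10 * 0.83e-9
= 17.1909
T = exp(-17.1909) = 3.420443e-08

3.420443e-08


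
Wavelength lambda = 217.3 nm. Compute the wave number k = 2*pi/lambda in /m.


k = 2 * pi / lambda
= 6.2832 / (217.3e-9)
= 6.2832 / 2.1730e-07
= 2.8915e+07 /m

2.8915e+07


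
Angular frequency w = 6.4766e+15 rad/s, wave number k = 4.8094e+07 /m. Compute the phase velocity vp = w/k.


vp = w / k
= 6.4766e+15 / 4.8094e+07
= 1.3467e+08 m/s

1.3467e+08


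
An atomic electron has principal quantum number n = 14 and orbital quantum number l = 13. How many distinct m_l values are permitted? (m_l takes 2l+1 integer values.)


m_l ranges from -l to +l in integer steps
So m_l goes from -13 to +13
Count = 2l + 1 = 2*13 + 1
= 27

27


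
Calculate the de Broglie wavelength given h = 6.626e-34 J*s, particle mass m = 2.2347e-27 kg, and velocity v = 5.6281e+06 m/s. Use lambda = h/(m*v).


lambda = h / (m * v)
= 6.626e-34 / (2.2347e-27 * 5.6281e+06)
= 6.626e-34 / 1.2577e-20
= 5.2683e-14 m

5.2683e-14


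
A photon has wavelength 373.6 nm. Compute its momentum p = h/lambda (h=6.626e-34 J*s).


p = h / lambda
= 6.626e-34 / (373.6e-9)
= 6.626e-34 / 3.7360e-07
= 1.7736e-27 kg*m/s

1.7736e-27


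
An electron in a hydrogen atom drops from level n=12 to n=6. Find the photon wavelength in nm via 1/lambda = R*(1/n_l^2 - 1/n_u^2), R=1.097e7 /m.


1/lambda = R * (1/n_l^2 - 1/n_u^2)
= 1.097e7 * (1/6^2 - 1/12^2)
= 1.097e7 * (0.027778 - 0.006944)
= 1.097e7 * 0.020833
= 2.2854e+05 /m
lambda = 1 / 2.2854e+05 = 4375.5697 nm

4375.5697


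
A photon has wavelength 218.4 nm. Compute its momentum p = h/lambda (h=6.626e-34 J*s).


p = h / lambda
= 6.626e-34 / (218.4e-9)
= 6.626e-34 / 2.1840e-07
= 3.0339e-27 kg*m/s

3.0339e-27


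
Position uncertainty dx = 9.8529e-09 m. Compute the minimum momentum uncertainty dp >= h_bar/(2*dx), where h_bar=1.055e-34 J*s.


dp = h_bar / (2 * dx)
= 1.055e-34 / (2 * 9.8529e-09)
= 1.055e-34 / 1.9706e-08
= 5.3538e-27 kg*m/s

5.3538e-27


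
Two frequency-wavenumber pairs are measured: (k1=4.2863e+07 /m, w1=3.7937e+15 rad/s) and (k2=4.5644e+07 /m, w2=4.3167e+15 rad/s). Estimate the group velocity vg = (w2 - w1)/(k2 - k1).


vg = (w2 - w1) / (k2 - k1)
= (4.3167e+15 - 3.7937e+15) / (4.5644e+07 - 4.2863e+07)
= 5.2300e+14 / 2.7810e+06
= 1.8806e+08 m/s

1.8806e+08


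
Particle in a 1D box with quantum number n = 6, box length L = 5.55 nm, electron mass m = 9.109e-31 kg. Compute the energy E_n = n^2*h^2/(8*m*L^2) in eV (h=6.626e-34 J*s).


E = n^2 * h^2 / (8 * m * L^2)
= 6^2 * (6.626e-34)^2 / (8 * 9.109e-31 * (5.55e-9)^2)
= 36 * 4.3904e-67 / (8 * 9.109e-31 * 3.0803e-17)
= 7.0414e-20 J
= 0.4395 eV

0.4395


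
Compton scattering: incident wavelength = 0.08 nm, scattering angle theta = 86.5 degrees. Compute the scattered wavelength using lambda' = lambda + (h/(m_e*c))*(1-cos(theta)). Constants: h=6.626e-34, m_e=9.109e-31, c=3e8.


Compton wavelength: h/(m_e*c) = 2.4247e-12 m
d_lambda = 2.4247e-12 * (1 - cos(86.5 deg))
= 2.4247e-12 * 0.938951
= 2.2767e-12 m = 0.002277 nm
lambda' = 0.08 + 0.002277
= 0.082277 nm

0.082277


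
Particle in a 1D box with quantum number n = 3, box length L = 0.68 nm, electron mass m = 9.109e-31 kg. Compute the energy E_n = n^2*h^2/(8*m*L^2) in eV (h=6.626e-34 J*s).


E = n^2 * h^2 / (8 * m * L^2)
= 3^2 * (6.626e-34)^2 / (8 * 9.109e-31 * (0.68e-9)^2)
= 9 * 4.3904e-67 / (8 * 9.109e-31 * 4.6240e-19)
= 1.1726e-18 J
= 7.3199 eV

7.3199


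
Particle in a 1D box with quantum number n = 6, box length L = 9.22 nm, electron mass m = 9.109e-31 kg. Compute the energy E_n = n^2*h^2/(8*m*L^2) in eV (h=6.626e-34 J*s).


E = n^2 * h^2 / (8 * m * L^2)
= 6^2 * (6.626e-34)^2 / (8 * 9.109e-31 * (9.22e-9)^2)
= 36 * 4.3904e-67 / (8 * 9.109e-31 * 8.5008e-17)
= 2.5514e-20 J
= 0.1593 eV

0.1593


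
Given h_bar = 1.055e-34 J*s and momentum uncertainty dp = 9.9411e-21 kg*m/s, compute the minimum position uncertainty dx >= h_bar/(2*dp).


dx = h_bar / (2 * dp)
= 1.055e-34 / (2 * 9.9411e-21)
= 1.055e-34 / 1.9882e-20
= 5.3063e-15 m

5.3063e-15


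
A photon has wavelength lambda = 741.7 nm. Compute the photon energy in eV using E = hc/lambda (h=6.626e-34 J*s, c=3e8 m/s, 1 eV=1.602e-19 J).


E = hc / lambda
= (6.626e-34)(3e8) / (741.7e-9)
= 1.9878e-25 / 7.4170e-07
= 2.6801e-19 J
Converting to eV: 2.6801e-19 / 1.602e-19
= 1.6729 eV

1.6729


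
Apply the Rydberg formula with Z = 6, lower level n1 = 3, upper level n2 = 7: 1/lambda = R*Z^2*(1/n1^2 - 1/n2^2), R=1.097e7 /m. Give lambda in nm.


1/lambda = R * Z^2 * (1/n1^2 - 1/n2^2)
= 1.097e7 * 6^2 * (1/3^2 - 1/7^2)
= 1.097e7 * 36 * (0.111111 - 0.020408)
= 3.5820e+07 /m
lambda = 1 / 3.5820e+07
= 27.917 nm

27.917


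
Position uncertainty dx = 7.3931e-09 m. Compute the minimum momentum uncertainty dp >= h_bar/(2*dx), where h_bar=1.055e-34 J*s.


dp = h_bar / (2 * dx)
= 1.055e-34 / (2 * 7.3931e-09)
= 1.055e-34 / 1.4786e-08
= 7.1350e-27 kg*m/s

7.1350e-27


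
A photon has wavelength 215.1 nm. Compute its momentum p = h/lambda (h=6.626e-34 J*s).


p = h / lambda
= 6.626e-34 / (215.1e-9)
= 6.626e-34 / 2.1510e-07
= 3.0804e-27 kg*m/s

3.0804e-27


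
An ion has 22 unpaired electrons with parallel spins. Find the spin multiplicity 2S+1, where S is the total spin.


Total spin S = N * (1/2) = 22 * 0.5 = 11.0
Spin multiplicity = 2S + 1
= 2 * 11.0 + 1
= 23

23


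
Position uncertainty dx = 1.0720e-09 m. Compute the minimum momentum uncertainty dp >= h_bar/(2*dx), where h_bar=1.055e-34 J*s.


dp = h_bar / (2 * dx)
= 1.055e-34 / (2 * 1.0720e-09)
= 1.055e-34 / 2.1440e-09
= 4.9207e-26 kg*m/s

4.9207e-26


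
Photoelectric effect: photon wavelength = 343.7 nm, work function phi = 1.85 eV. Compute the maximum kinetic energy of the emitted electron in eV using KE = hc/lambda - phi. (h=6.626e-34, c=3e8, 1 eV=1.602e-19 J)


E_photon = hc / lambda
= (6.626e-34)(3e8) / (343.7e-9)
= 5.7835e-19 J
= 3.6102 eV
KE = E_photon - phi
= 3.6102 - 1.85
= 1.7602 eV

1.7602


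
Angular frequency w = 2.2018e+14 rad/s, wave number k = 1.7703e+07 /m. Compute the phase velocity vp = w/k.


vp = w / k
= 2.2018e+14 / 1.7703e+07
= 1.2437e+07 m/s

1.2437e+07


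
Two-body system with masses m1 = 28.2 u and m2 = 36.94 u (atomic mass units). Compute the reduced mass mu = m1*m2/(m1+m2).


mu = m1 * m2 / (m1 + m2)
= 28.2 * 36.94 / (28.2 + 36.94)
= 1041.708 / 65.14
= 15.9918 u

15.9918


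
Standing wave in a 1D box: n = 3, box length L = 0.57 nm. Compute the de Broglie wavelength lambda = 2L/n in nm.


lambda = 2L / n
= 2 * 0.57 / 3
= 1.14 / 3
= 0.38 nm

0.38


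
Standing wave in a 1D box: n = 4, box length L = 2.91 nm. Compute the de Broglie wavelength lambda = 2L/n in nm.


lambda = 2L / n
= 2 * 2.91 / 4
= 5.82 / 4
= 1.455 nm

1.455


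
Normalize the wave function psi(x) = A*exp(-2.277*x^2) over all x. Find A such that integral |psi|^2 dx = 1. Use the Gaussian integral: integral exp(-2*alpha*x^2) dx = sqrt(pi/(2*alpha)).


integral |psi|^2 dx = A^2 * sqrt(pi/(2*alpha)) = 1
A^2 = sqrt(2*alpha/pi)
= sqrt(2 * 2.277 / pi)
= 1.203986
A = sqrt(1.203986)
= 1.0973

1.0973


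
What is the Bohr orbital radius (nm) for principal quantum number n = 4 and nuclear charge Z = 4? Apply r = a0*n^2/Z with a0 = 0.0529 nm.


r = a0 * n^2 / Z
= 0.0529 * 4^2 / 4
= 0.0529 * 16 / 4
= 0.2116 nm

0.2116


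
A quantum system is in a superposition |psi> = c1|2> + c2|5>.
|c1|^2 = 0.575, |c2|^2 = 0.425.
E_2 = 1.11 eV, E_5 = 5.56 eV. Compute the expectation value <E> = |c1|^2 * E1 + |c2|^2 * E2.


<E> = |c1|^2 * E1 + |c2|^2 * E2
= 0.575 * 1.11 + 0.425 * 5.56
= 0.6382 + 2.363
= 3.0012 eV

3.0012


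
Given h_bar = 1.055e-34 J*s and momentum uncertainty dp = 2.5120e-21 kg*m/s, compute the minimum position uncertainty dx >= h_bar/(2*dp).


dx = h_bar / (2 * dp)
= 1.055e-34 / (2 * 2.5120e-21)
= 1.055e-34 / 5.0240e-21
= 2.0999e-14 m

2.0999e-14


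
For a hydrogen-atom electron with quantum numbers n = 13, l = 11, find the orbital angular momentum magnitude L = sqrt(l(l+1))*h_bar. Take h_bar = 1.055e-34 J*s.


L = sqrt(l*(l+1)) * h_bar
= sqrt(11 * 12) * 1.055e-34
= sqrt(132) * 1.055e-34
= 11.4891 * 1.055e-34
= 1.2121e-33 J*s

1.2121e-33


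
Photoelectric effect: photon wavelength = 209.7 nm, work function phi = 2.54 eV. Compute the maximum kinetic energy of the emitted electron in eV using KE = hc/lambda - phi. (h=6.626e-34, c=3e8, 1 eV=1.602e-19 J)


E_photon = hc / lambda
= (6.626e-34)(3e8) / (209.7e-9)
= 9.4793e-19 J
= 5.9171 eV
KE = E_photon - phi
= 5.9171 - 2.54
= 3.3771 eV

3.3771


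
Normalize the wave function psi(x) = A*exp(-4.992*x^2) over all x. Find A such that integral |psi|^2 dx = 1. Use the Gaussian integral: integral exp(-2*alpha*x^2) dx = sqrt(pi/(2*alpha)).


integral |psi|^2 dx = A^2 * sqrt(pi/(2*alpha)) = 1
A^2 = sqrt(2*alpha/pi)
= sqrt(2 * 4.992 / pi)
= 1.782696
A = sqrt(1.782696)
= 1.3352

1.3352


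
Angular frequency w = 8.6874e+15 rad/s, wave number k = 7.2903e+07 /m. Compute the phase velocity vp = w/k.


vp = w / k
= 8.6874e+15 / 7.2903e+07
= 1.1916e+08 m/s

1.1916e+08


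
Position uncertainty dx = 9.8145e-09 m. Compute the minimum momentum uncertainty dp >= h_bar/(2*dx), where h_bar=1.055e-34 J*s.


dp = h_bar / (2 * dx)
= 1.055e-34 / (2 * 9.8145e-09)
= 1.055e-34 / 1.9629e-08
= 5.3747e-27 kg*m/s

5.3747e-27


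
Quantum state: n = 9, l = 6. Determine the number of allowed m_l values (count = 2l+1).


m_l ranges from -l to +l in integer steps
So m_l goes from -6 to +6
Count = 2l + 1 = 2*6 + 1
= 13

13


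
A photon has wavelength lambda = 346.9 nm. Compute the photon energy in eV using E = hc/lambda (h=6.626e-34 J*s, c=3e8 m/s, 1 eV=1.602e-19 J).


E = hc / lambda
= (6.626e-34)(3e8) / (346.9e-9)
= 1.9878e-25 / 3.4690e-07
= 5.7302e-19 J
Converting to eV: 5.7302e-19 / 1.602e-19
= 3.5769 eV

3.5769


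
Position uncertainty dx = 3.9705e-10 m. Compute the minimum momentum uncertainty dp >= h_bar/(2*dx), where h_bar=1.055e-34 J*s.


dp = h_bar / (2 * dx)
= 1.055e-34 / (2 * 3.9705e-10)
= 1.055e-34 / 7.9410e-10
= 1.3285e-25 kg*m/s

1.3285e-25


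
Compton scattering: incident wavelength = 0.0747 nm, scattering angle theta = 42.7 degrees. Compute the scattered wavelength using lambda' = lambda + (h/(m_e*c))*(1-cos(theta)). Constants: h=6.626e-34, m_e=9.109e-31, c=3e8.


Compton wavelength: h/(m_e*c) = 2.4247e-12 m
d_lambda = 2.4247e-12 * (1 - cos(42.7 deg))
= 2.4247e-12 * 0.265085
= 6.4275e-13 m = 0.000643 nm
lambda' = 0.0747 + 0.000643
= 0.075343 nm

0.075343


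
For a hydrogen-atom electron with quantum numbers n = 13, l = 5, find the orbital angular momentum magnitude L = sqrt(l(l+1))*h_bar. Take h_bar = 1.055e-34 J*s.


L = sqrt(l*(l+1)) * h_bar
= sqrt(5 * 6) * 1.055e-34
= sqrt(30) * 1.055e-34
= 5.4772 * 1.055e-34
= 5.7785e-34 J*s

5.7785e-34


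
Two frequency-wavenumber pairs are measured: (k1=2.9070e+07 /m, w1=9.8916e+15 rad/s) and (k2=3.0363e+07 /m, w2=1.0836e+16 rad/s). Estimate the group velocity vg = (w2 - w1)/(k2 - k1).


vg = (w2 - w1) / (k2 - k1)
= (1.0836e+16 - 9.8916e+15) / (3.0363e+07 - 2.9070e+07)
= 9.4440e+14 / 1.2930e+06
= 7.3039e+08 m/s

7.3039e+08


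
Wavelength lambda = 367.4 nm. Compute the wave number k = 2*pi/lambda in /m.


k = 2 * pi / lambda
= 6.2832 / (367.4e-9)
= 6.2832 / 3.6740e-07
= 1.7102e+07 /m

1.7102e+07


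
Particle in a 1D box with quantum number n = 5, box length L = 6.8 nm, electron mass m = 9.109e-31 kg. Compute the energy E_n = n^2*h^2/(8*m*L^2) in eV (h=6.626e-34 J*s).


E = n^2 * h^2 / (8 * m * L^2)
= 5^2 * (6.626e-34)^2 / (8 * 9.109e-31 * (6.8e-9)^2)
= 25 * 4.3904e-67 / (8 * 9.109e-31 * 4.6240e-17)
= 3.2573e-20 J
= 0.2033 eV

0.2033


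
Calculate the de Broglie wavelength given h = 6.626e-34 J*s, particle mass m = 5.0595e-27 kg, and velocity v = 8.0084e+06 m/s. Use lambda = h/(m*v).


lambda = h / (m * v)
= 6.626e-34 / (5.0595e-27 * 8.0084e+06)
= 6.626e-34 / 4.0518e-20
= 1.6353e-14 m

1.6353e-14


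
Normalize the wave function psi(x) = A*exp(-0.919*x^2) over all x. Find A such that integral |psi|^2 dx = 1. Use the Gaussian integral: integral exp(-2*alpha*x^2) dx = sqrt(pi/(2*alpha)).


integral |psi|^2 dx = A^2 * sqrt(pi/(2*alpha)) = 1
A^2 = sqrt(2*alpha/pi)
= sqrt(2 * 0.919 / pi)
= 0.764888
A = sqrt(0.764888)
= 0.8746

0.8746


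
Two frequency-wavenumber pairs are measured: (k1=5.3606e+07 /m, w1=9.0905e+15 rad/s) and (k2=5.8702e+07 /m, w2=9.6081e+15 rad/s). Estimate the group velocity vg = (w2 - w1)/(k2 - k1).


vg = (w2 - w1) / (k2 - k1)
= (9.6081e+15 - 9.0905e+15) / (5.8702e+07 - 5.3606e+07)
= 5.1760e+14 / 5.0960e+06
= 1.0157e+08 m/s

1.0157e+08


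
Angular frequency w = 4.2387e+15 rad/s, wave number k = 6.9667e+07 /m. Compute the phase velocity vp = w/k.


vp = w / k
= 4.2387e+15 / 6.9667e+07
= 6.0842e+07 m/s

6.0842e+07


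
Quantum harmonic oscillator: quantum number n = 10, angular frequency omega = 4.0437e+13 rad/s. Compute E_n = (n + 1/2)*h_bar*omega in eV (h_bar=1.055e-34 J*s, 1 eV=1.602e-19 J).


E = (n + 1/2) * h_bar * omega
= (10 + 0.5) * 1.055e-34 * 4.0437e+13
= 10.5 * 4.2661e-21
= 4.4794e-20 J
= 0.2796 eV

0.2796


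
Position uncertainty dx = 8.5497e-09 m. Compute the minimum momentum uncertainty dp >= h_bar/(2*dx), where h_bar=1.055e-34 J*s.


dp = h_bar / (2 * dx)
= 1.055e-34 / (2 * 8.5497e-09)
= 1.055e-34 / 1.7099e-08
= 6.1698e-27 kg*m/s

6.1698e-27


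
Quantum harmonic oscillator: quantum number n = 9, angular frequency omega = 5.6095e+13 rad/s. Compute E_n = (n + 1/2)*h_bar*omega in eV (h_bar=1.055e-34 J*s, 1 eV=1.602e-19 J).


E = (n + 1/2) * h_bar * omega
= (9 + 0.5) * 1.055e-34 * 5.6095e+13
= 9.5 * 5.9180e-21
= 5.6221e-20 J
= 0.3509 eV

0.3509


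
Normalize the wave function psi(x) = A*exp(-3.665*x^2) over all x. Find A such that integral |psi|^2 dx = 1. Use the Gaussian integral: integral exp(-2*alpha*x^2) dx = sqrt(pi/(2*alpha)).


integral |psi|^2 dx = A^2 * sqrt(pi/(2*alpha)) = 1
A^2 = sqrt(2*alpha/pi)
= sqrt(2 * 3.665 / pi)
= 1.527485
A = sqrt(1.527485)
= 1.2359

1.2359


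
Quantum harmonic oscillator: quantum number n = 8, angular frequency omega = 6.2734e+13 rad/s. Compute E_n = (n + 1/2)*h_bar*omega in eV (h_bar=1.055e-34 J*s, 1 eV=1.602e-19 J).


E = (n + 1/2) * h_bar * omega
= (8 + 0.5) * 1.055e-34 * 6.2734e+13
= 8.5 * 6.6184e-21
= 5.6257e-20 J
= 0.3512 eV

0.3512


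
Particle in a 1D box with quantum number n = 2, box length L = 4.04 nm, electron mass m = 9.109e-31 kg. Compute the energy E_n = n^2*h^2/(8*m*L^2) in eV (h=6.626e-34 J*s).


E = n^2 * h^2 / (8 * m * L^2)
= 2^2 * (6.626e-34)^2 / (8 * 9.109e-31 * (4.04e-9)^2)
= 4 * 4.3904e-67 / (8 * 9.109e-31 * 1.6322e-17)
= 1.4765e-20 J
= 0.0922 eV

0.0922


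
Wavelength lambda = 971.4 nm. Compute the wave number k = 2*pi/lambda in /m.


k = 2 * pi / lambda
= 6.2832 / (971.4e-9)
= 6.2832 / 9.7140e-07
= 6.4682e+06 /m

6.4682e+06


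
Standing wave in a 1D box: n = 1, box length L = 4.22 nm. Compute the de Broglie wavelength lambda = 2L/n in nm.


lambda = 2L / n
= 2 * 4.22 / 1
= 8.44 / 1
= 8.44 nm

8.44


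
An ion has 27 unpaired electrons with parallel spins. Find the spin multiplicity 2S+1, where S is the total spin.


Total spin S = N * (1/2) = 27 * 0.5 = 13.5
Spin multiplicity = 2S + 1
= 2 * 13.5 + 1
= 28

28


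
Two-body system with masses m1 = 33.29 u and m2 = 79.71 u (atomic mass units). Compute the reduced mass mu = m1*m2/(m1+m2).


mu = m1 * m2 / (m1 + m2)
= 33.29 * 79.71 / (33.29 + 79.71)
= 2653.5459 / 113.0
= 23.4827 u

23.4827


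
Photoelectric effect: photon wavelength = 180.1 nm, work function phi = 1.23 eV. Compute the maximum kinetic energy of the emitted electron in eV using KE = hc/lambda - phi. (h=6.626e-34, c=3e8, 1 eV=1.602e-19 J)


E_photon = hc / lambda
= (6.626e-34)(3e8) / (180.1e-9)
= 1.1037e-18 J
= 6.8896 eV
KE = E_photon - phi
= 6.8896 - 1.23
= 5.6596 eV

5.6596


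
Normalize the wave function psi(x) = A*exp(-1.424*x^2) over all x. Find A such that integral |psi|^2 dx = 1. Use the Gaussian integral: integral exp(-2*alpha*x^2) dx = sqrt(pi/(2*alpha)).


integral |psi|^2 dx = A^2 * sqrt(pi/(2*alpha)) = 1
A^2 = sqrt(2*alpha/pi)
= sqrt(2 * 1.424 / pi)
= 0.952127
A = sqrt(0.952127)
= 0.9758

0.9758


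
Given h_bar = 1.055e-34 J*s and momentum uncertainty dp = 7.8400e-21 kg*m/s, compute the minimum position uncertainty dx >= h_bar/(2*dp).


dx = h_bar / (2 * dp)
= 1.055e-34 / (2 * 7.8400e-21)
= 1.055e-34 / 1.5680e-20
= 6.7283e-15 m

6.7283e-15


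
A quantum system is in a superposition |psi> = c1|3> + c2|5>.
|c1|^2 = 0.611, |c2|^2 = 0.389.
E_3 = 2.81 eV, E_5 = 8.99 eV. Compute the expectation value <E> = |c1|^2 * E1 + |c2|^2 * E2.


<E> = |c1|^2 * E1 + |c2|^2 * E2
= 0.611 * 2.81 + 0.389 * 8.99
= 1.7169 + 3.4971
= 5.214 eV

5.214


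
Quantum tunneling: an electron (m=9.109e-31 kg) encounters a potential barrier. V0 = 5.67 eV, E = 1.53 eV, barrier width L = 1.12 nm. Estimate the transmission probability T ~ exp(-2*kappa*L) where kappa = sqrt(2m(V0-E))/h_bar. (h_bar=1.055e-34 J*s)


V0 - E = 4.14 eV = 6.6323e-19 J
kappa = sqrt(2 * m * (V0-E)) / h_bar
= sqrt(2 * 9.109e-31 * 6.6323e-19) / 1.055e-34
= 1.0419e+10 /m
2*kappa*L = 2 * 1.0419e+10 * 1.12e-9
= 23.3387
T = exp(-23.3387) = 7.313339e-11

7.313339e-11


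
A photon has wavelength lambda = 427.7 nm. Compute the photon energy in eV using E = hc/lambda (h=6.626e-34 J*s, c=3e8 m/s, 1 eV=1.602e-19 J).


E = hc / lambda
= (6.626e-34)(3e8) / (427.7e-9)
= 1.9878e-25 / 4.2770e-07
= 4.6477e-19 J
Converting to eV: 4.6477e-19 / 1.602e-19
= 2.9012 eV

2.9012


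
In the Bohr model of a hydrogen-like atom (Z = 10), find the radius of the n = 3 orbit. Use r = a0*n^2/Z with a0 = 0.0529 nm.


r = a0 * n^2 / Z
= 0.0529 * 3^2 / 10
= 0.0529 * 9 / 10
= 0.0476 nm

0.0476


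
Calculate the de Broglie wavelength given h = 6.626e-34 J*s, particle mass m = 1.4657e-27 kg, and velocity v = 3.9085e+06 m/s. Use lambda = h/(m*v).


lambda = h / (m * v)
= 6.626e-34 / (1.4657e-27 * 3.9085e+06)
= 6.626e-34 / 5.7287e-21
= 1.1566e-13 m

1.1566e-13


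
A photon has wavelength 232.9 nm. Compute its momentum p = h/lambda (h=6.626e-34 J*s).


p = h / lambda
= 6.626e-34 / (232.9e-9)
= 6.626e-34 / 2.3290e-07
= 2.8450e-27 kg*m/s

2.8450e-27


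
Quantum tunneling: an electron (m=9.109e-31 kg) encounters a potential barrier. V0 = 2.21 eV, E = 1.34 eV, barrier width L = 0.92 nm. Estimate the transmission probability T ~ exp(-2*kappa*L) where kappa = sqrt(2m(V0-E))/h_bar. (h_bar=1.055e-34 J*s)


V0 - E = 0.87 eV = 1.3937e-19 J
kappa = sqrt(2 * m * (V0-E)) / h_bar
= sqrt(2 * 9.109e-31 * 1.3937e-19) / 1.055e-34
= 4.7763e+09 /m
2*kappa*L = 2 * 4.7763e+09 * 0.92e-9
= 8.7883
T = exp(-8.7883) = 1.525017e-04

1.525017e-04


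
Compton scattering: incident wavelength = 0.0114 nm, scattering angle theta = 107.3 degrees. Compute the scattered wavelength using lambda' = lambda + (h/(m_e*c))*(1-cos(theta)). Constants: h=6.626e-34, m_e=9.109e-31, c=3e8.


Compton wavelength: h/(m_e*c) = 2.4247e-12 m
d_lambda = 2.4247e-12 * (1 - cos(107.3 deg))
= 2.4247e-12 * 1.297375
= 3.1458e-12 m = 0.003146 nm
lambda' = 0.0114 + 0.003146
= 0.014546 nm

0.014546


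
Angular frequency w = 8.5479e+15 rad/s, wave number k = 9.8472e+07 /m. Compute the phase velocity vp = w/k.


vp = w / k
= 8.5479e+15 / 9.8472e+07
= 8.6805e+07 m/s

8.6805e+07


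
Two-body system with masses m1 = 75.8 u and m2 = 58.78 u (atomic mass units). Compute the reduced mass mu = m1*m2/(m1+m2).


mu = m1 * m2 / (m1 + m2)
= 75.8 * 58.78 / (75.8 + 58.78)
= 4455.524 / 134.58
= 33.1069 u

33.1069


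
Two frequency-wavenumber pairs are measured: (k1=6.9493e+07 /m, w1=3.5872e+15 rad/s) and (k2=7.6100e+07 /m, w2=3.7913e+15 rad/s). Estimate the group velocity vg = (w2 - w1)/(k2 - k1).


vg = (w2 - w1) / (k2 - k1)
= (3.7913e+15 - 3.5872e+15) / (7.6100e+07 - 6.9493e+07)
= 2.0410e+14 / 6.6070e+06
= 3.0891e+07 m/s

3.0891e+07


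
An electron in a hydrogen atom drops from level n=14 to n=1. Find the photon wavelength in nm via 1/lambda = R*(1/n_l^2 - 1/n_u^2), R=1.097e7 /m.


1/lambda = R * (1/n_l^2 - 1/n_u^2)
= 1.097e7 * (1/1^2 - 1/14^2)
= 1.097e7 * (1.0 - 0.005102)
= 1.097e7 * 0.994898
= 1.0914e+07 /m
lambda = 1 / 1.0914e+07 = 91.6252 nm

91.6252


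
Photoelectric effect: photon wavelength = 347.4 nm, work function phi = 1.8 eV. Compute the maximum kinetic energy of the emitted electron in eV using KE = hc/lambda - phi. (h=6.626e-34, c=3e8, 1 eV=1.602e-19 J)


E_photon = hc / lambda
= (6.626e-34)(3e8) / (347.4e-9)
= 5.7219e-19 J
= 3.5717 eV
KE = E_photon - phi
= 3.5717 - 1.8
= 1.7717 eV

1.7717


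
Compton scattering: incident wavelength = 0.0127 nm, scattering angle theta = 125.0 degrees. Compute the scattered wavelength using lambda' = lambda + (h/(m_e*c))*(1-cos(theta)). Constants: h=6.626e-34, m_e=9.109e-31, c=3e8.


Compton wavelength: h/(m_e*c) = 2.4247e-12 m
d_lambda = 2.4247e-12 * (1 - cos(125.0 deg))
= 2.4247e-12 * 1.573576
= 3.8155e-12 m = 0.003815 nm
lambda' = 0.0127 + 0.003815
= 0.016515 nm

0.016515


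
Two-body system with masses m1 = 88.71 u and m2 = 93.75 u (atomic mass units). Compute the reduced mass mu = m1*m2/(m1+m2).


mu = m1 * m2 / (m1 + m2)
= 88.71 * 93.75 / (88.71 + 93.75)
= 8316.5625 / 182.46
= 45.5802 u

45.5802


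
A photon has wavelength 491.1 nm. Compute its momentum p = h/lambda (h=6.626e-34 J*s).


p = h / lambda
= 6.626e-34 / (491.1e-9)
= 6.626e-34 / 4.9110e-07
= 1.3492e-27 kg*m/s

1.3492e-27


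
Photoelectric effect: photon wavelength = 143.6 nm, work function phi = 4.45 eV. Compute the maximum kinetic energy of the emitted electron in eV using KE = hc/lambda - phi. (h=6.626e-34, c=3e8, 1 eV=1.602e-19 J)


E_photon = hc / lambda
= (6.626e-34)(3e8) / (143.6e-9)
= 1.3843e-18 J
= 8.6408 eV
KE = E_photon - phi
= 8.6408 - 4.45
= 4.1908 eV

4.1908


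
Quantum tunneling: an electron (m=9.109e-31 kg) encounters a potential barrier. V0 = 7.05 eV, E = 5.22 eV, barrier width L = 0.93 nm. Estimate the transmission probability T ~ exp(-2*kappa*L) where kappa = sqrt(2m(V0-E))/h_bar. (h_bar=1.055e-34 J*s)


V0 - E = 1.83 eV = 2.9317e-19 J
kappa = sqrt(2 * m * (V0-E)) / h_bar
= sqrt(2 * 9.109e-31 * 2.9317e-19) / 1.055e-34
= 6.9272e+09 /m
2*kappa*L = 2 * 6.9272e+09 * 0.93e-9
= 12.8845
T = exp(-12.8845) = 2.537067e-06

2.537067e-06


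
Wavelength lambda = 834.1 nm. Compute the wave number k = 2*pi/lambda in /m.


k = 2 * pi / lambda
= 6.2832 / (834.1e-9)
= 6.2832 / 8.3410e-07
= 7.5329e+06 /m

7.5329e+06


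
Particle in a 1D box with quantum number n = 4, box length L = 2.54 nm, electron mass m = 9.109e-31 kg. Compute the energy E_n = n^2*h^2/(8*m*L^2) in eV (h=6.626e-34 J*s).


E = n^2 * h^2 / (8 * m * L^2)
= 4^2 * (6.626e-34)^2 / (8 * 9.109e-31 * (2.54e-9)^2)
= 16 * 4.3904e-67 / (8 * 9.109e-31 * 6.4516e-18)
= 1.4942e-19 J
= 0.9327 eV

0.9327


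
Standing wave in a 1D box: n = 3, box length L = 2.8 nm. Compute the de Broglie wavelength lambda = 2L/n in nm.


lambda = 2L / n
= 2 * 2.8 / 3
= 5.6 / 3
= 1.8667 nm

1.8667


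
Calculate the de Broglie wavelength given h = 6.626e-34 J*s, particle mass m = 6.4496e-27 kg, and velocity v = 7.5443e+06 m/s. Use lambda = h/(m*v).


lambda = h / (m * v)
= 6.626e-34 / (6.4496e-27 * 7.5443e+06)
= 6.626e-34 / 4.8658e-20
= 1.3618e-14 m

1.3618e-14


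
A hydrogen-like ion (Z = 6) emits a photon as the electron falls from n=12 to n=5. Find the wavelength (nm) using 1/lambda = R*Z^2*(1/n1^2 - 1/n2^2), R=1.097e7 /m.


1/lambda = R * Z^2 * (1/n1^2 - 1/n2^2)
= 1.097e7 * 6^2 * (1/5^2 - 1/12^2)
= 1.097e7 * 36 * (0.04 - 0.006944)
= 1.3054e+07 /m
lambda = 1 / 1.3054e+07
= 76.6031 nm

76.6031


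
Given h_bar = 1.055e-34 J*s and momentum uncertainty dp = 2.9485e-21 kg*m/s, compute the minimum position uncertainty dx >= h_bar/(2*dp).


dx = h_bar / (2 * dp)
= 1.055e-34 / (2 * 2.9485e-21)
= 1.055e-34 / 5.8970e-21
= 1.7890e-14 m

1.7890e-14


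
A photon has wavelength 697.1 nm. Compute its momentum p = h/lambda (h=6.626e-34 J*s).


p = h / lambda
= 6.626e-34 / (697.1e-9)
= 6.626e-34 / 6.9710e-07
= 9.5051e-28 kg*m/s

9.5051e-28


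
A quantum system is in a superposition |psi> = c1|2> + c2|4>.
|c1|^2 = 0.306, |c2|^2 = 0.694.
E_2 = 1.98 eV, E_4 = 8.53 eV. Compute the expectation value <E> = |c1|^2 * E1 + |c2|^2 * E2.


<E> = |c1|^2 * E1 + |c2|^2 * E2
= 0.306 * 1.98 + 0.694 * 8.53
= 0.6059 + 5.9198
= 6.5257 eV

6.5257


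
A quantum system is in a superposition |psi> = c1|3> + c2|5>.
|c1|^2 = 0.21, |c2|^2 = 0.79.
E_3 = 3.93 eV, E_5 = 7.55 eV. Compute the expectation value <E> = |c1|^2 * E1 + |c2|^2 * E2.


<E> = |c1|^2 * E1 + |c2|^2 * E2
= 0.21 * 3.93 + 0.79 * 7.55
= 0.8253 + 5.9645
= 6.7898 eV

6.7898


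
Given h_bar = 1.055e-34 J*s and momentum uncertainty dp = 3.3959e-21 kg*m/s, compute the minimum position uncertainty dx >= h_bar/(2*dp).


dx = h_bar / (2 * dp)
= 1.055e-34 / (2 * 3.3959e-21)
= 1.055e-34 / 6.7918e-21
= 1.5533e-14 m

1.5533e-14


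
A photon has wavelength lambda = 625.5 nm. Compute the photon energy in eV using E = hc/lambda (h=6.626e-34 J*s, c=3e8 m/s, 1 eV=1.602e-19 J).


E = hc / lambda
= (6.626e-34)(3e8) / (625.5e-9)
= 1.9878e-25 / 6.2550e-07
= 3.1779e-19 J
Converting to eV: 3.1779e-19 / 1.602e-19
= 1.9837 eV

1.9837


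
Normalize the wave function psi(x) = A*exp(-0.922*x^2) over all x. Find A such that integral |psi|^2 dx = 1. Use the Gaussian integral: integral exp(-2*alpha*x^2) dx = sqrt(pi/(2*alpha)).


integral |psi|^2 dx = A^2 * sqrt(pi/(2*alpha)) = 1
A^2 = sqrt(2*alpha/pi)
= sqrt(2 * 0.922 / pi)
= 0.766135
A = sqrt(0.766135)
= 0.8753

0.8753


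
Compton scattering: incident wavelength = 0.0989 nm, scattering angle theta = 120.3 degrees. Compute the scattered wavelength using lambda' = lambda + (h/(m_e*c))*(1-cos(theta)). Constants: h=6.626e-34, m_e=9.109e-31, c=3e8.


Compton wavelength: h/(m_e*c) = 2.4247e-12 m
d_lambda = 2.4247e-12 * (1 - cos(120.3 deg))
= 2.4247e-12 * 1.504528
= 3.6480e-12 m = 0.003648 nm
lambda' = 0.0989 + 0.003648
= 0.102548 nm

0.102548


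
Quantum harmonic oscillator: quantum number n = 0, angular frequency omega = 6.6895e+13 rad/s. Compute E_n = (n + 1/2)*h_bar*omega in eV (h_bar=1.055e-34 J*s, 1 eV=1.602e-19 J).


E = (n + 1/2) * h_bar * omega
= (0 + 0.5) * 1.055e-34 * 6.6895e+13
= 0.5 * 7.0574e-21
= 3.5287e-21 J
= 0.022 eV

0.022


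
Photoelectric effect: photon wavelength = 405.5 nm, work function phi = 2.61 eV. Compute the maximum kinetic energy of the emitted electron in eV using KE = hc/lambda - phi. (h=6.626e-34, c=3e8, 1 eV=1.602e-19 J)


E_photon = hc / lambda
= (6.626e-34)(3e8) / (405.5e-9)
= 4.9021e-19 J
= 3.06 eV
KE = E_photon - phi
= 3.06 - 2.61
= 0.45 eV

0.45


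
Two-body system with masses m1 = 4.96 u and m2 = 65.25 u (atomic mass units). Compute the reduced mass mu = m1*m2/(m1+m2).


mu = m1 * m2 / (m1 + m2)
= 4.96 * 65.25 / (4.96 + 65.25)
= 323.64 / 70.21
= 4.6096 u

4.6096
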